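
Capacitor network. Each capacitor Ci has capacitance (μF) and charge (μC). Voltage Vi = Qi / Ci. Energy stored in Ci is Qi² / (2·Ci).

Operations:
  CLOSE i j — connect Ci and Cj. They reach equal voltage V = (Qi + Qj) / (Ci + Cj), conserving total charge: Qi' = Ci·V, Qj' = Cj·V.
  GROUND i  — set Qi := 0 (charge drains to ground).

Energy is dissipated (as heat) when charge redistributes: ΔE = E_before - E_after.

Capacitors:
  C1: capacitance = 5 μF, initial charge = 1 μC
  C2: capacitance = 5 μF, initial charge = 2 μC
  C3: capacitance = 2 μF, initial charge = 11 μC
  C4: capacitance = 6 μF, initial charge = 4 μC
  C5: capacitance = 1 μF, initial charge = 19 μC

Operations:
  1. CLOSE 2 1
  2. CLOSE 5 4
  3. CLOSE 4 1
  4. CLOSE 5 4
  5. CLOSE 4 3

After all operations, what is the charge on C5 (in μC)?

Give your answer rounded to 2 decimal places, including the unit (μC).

Initial: C1(5μF, Q=1μC, V=0.20V), C2(5μF, Q=2μC, V=0.40V), C3(2μF, Q=11μC, V=5.50V), C4(6μF, Q=4μC, V=0.67V), C5(1μF, Q=19μC, V=19.00V)
Op 1: CLOSE 2-1: Q_total=3.00, C_total=10.00, V=0.30; Q2=1.50, Q1=1.50; dissipated=0.050
Op 2: CLOSE 5-4: Q_total=23.00, C_total=7.00, V=3.29; Q5=3.29, Q4=19.71; dissipated=144.048
Op 3: CLOSE 4-1: Q_total=21.21, C_total=11.00, V=1.93; Q4=11.57, Q1=9.64; dissipated=12.156
Op 4: CLOSE 5-4: Q_total=14.86, C_total=7.00, V=2.12; Q5=2.12, Q4=12.73; dissipated=0.789
Op 5: CLOSE 4-3: Q_total=23.73, C_total=8.00, V=2.97; Q4=17.80, Q3=5.93; dissipated=8.556
Final charges: Q1=9.64, Q2=1.50, Q3=5.93, Q4=17.80, Q5=2.12

Answer: 2.12 μC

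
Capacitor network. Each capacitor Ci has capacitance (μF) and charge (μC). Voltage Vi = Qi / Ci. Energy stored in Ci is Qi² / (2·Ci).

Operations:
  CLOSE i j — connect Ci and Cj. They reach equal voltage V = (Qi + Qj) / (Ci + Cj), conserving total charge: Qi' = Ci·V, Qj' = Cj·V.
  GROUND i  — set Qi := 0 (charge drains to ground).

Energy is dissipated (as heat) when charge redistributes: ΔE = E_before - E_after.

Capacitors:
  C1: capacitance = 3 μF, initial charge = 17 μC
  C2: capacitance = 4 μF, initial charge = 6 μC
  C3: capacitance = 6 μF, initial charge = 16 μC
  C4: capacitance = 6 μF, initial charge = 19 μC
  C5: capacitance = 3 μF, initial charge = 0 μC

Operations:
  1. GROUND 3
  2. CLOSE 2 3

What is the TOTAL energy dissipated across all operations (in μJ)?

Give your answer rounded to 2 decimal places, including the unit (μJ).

Initial: C1(3μF, Q=17μC, V=5.67V), C2(4μF, Q=6μC, V=1.50V), C3(6μF, Q=16μC, V=2.67V), C4(6μF, Q=19μC, V=3.17V), C5(3μF, Q=0μC, V=0.00V)
Op 1: GROUND 3: Q3=0; energy lost=21.333
Op 2: CLOSE 2-3: Q_total=6.00, C_total=10.00, V=0.60; Q2=2.40, Q3=3.60; dissipated=2.700
Total dissipated: 24.033 μJ

Answer: 24.03 μJ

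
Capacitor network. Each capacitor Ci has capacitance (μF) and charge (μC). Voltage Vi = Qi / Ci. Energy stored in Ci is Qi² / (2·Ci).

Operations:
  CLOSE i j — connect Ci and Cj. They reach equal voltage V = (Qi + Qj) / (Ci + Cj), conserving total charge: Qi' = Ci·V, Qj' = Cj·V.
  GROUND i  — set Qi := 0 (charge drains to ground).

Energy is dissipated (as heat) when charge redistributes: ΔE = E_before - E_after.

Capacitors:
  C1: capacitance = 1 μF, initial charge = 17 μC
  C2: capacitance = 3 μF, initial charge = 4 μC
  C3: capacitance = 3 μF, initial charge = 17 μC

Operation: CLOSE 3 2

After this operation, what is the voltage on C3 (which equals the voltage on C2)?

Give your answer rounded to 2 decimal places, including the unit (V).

Initial: C1(1μF, Q=17μC, V=17.00V), C2(3μF, Q=4μC, V=1.33V), C3(3μF, Q=17μC, V=5.67V)
Op 1: CLOSE 3-2: Q_total=21.00, C_total=6.00, V=3.50; Q3=10.50, Q2=10.50; dissipated=14.083

Answer: 3.50 V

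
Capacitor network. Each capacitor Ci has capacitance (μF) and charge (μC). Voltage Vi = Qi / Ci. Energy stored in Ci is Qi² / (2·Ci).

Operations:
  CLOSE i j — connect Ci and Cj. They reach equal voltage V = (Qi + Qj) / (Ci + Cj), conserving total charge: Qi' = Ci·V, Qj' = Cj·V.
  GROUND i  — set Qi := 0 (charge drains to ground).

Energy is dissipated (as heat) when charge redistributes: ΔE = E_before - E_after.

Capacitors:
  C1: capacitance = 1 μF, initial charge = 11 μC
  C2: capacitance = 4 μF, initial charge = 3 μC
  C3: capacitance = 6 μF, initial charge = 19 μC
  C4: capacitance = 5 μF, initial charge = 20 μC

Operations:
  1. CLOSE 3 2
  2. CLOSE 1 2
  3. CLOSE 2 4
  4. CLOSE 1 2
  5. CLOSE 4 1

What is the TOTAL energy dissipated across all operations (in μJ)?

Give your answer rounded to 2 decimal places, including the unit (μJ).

Answer: 37.99 μJ

Derivation:
Initial: C1(1μF, Q=11μC, V=11.00V), C2(4μF, Q=3μC, V=0.75V), C3(6μF, Q=19μC, V=3.17V), C4(5μF, Q=20μC, V=4.00V)
Op 1: CLOSE 3-2: Q_total=22.00, C_total=10.00, V=2.20; Q3=13.20, Q2=8.80; dissipated=7.008
Op 2: CLOSE 1-2: Q_total=19.80, C_total=5.00, V=3.96; Q1=3.96, Q2=15.84; dissipated=30.976
Op 3: CLOSE 2-4: Q_total=35.84, C_total=9.00, V=3.98; Q2=15.93, Q4=19.91; dissipated=0.002
Op 4: CLOSE 1-2: Q_total=19.89, C_total=5.00, V=3.98; Q1=3.98, Q2=15.91; dissipated=0.000
Op 5: CLOSE 4-1: Q_total=23.89, C_total=6.00, V=3.98; Q4=19.91, Q1=3.98; dissipated=0.000
Total dissipated: 37.986 μJ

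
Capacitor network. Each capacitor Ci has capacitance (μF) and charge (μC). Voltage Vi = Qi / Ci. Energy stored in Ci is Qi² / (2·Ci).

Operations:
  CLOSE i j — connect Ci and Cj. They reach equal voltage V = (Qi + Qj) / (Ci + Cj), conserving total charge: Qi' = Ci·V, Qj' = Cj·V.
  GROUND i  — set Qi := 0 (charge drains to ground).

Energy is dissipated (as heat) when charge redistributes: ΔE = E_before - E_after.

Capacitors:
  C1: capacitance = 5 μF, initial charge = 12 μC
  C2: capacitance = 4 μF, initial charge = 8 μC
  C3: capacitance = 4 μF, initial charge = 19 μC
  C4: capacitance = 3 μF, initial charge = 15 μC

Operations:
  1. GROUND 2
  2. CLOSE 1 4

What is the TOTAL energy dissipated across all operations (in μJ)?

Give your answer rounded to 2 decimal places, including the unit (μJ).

Initial: C1(5μF, Q=12μC, V=2.40V), C2(4μF, Q=8μC, V=2.00V), C3(4μF, Q=19μC, V=4.75V), C4(3μF, Q=15μC, V=5.00V)
Op 1: GROUND 2: Q2=0; energy lost=8.000
Op 2: CLOSE 1-4: Q_total=27.00, C_total=8.00, V=3.38; Q1=16.88, Q4=10.12; dissipated=6.338
Total dissipated: 14.338 μJ

Answer: 14.34 μJ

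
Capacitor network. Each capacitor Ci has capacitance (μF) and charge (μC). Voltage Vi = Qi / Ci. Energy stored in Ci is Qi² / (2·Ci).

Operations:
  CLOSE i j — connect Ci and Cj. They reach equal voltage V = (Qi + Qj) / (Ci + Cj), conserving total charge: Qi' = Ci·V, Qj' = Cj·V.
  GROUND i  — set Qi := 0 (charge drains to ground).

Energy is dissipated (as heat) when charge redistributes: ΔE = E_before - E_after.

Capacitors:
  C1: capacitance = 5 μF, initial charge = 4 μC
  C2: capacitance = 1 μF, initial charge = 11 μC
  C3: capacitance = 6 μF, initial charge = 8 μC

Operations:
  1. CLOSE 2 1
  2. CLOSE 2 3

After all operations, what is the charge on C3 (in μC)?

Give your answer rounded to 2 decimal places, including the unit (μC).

Answer: 9.00 μC

Derivation:
Initial: C1(5μF, Q=4μC, V=0.80V), C2(1μF, Q=11μC, V=11.00V), C3(6μF, Q=8μC, V=1.33V)
Op 1: CLOSE 2-1: Q_total=15.00, C_total=6.00, V=2.50; Q2=2.50, Q1=12.50; dissipated=43.350
Op 2: CLOSE 2-3: Q_total=10.50, C_total=7.00, V=1.50; Q2=1.50, Q3=9.00; dissipated=0.583
Final charges: Q1=12.50, Q2=1.50, Q3=9.00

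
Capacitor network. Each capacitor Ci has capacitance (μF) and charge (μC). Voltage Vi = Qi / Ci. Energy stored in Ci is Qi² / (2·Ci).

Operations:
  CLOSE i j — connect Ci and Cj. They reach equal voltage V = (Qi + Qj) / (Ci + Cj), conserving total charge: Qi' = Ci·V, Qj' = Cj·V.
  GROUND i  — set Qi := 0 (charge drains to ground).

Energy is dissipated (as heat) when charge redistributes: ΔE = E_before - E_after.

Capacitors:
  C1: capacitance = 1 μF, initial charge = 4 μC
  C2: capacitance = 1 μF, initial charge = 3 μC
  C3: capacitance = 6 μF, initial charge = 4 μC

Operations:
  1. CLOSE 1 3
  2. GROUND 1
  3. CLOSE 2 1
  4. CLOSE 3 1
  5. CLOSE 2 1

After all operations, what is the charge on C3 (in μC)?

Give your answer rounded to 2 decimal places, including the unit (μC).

Answer: 7.16 μC

Derivation:
Initial: C1(1μF, Q=4μC, V=4.00V), C2(1μF, Q=3μC, V=3.00V), C3(6μF, Q=4μC, V=0.67V)
Op 1: CLOSE 1-3: Q_total=8.00, C_total=7.00, V=1.14; Q1=1.14, Q3=6.86; dissipated=4.762
Op 2: GROUND 1: Q1=0; energy lost=0.653
Op 3: CLOSE 2-1: Q_total=3.00, C_total=2.00, V=1.50; Q2=1.50, Q1=1.50; dissipated=2.250
Op 4: CLOSE 3-1: Q_total=8.36, C_total=7.00, V=1.19; Q3=7.16, Q1=1.19; dissipated=0.055
Op 5: CLOSE 2-1: Q_total=2.69, C_total=2.00, V=1.35; Q2=1.35, Q1=1.35; dissipated=0.023
Final charges: Q1=1.35, Q2=1.35, Q3=7.16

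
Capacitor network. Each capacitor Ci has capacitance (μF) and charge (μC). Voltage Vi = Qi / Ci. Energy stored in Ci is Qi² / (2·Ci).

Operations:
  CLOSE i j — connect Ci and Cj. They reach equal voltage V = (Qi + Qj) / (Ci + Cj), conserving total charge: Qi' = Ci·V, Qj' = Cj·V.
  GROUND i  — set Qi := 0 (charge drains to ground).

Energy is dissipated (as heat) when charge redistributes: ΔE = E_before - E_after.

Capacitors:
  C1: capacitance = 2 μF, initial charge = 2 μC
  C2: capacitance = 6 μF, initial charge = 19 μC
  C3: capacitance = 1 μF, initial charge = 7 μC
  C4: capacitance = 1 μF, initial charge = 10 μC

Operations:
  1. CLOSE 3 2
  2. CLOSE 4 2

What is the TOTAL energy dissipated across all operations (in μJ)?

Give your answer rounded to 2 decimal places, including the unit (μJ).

Initial: C1(2μF, Q=2μC, V=1.00V), C2(6μF, Q=19μC, V=3.17V), C3(1μF, Q=7μC, V=7.00V), C4(1μF, Q=10μC, V=10.00V)
Op 1: CLOSE 3-2: Q_total=26.00, C_total=7.00, V=3.71; Q3=3.71, Q2=22.29; dissipated=6.298
Op 2: CLOSE 4-2: Q_total=32.29, C_total=7.00, V=4.61; Q4=4.61, Q2=27.67; dissipated=16.933
Total dissipated: 23.231 μJ

Answer: 23.23 μJ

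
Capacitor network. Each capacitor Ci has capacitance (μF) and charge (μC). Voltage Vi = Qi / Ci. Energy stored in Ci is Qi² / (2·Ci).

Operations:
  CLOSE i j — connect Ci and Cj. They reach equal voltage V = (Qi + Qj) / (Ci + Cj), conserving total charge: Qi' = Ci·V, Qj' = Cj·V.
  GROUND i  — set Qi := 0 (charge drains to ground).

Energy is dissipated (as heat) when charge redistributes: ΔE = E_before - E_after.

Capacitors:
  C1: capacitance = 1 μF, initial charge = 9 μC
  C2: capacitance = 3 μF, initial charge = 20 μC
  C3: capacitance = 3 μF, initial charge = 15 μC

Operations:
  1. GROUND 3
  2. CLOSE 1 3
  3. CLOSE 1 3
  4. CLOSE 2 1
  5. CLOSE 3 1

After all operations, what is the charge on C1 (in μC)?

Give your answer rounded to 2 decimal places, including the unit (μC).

Answer: 3.08 μC

Derivation:
Initial: C1(1μF, Q=9μC, V=9.00V), C2(3μF, Q=20μC, V=6.67V), C3(3μF, Q=15μC, V=5.00V)
Op 1: GROUND 3: Q3=0; energy lost=37.500
Op 2: CLOSE 1-3: Q_total=9.00, C_total=4.00, V=2.25; Q1=2.25, Q3=6.75; dissipated=30.375
Op 3: CLOSE 1-3: Q_total=9.00, C_total=4.00, V=2.25; Q1=2.25, Q3=6.75; dissipated=0.000
Op 4: CLOSE 2-1: Q_total=22.25, C_total=4.00, V=5.56; Q2=16.69, Q1=5.56; dissipated=7.315
Op 5: CLOSE 3-1: Q_total=12.31, C_total=4.00, V=3.08; Q3=9.23, Q1=3.08; dissipated=4.115
Final charges: Q1=3.08, Q2=16.69, Q3=9.23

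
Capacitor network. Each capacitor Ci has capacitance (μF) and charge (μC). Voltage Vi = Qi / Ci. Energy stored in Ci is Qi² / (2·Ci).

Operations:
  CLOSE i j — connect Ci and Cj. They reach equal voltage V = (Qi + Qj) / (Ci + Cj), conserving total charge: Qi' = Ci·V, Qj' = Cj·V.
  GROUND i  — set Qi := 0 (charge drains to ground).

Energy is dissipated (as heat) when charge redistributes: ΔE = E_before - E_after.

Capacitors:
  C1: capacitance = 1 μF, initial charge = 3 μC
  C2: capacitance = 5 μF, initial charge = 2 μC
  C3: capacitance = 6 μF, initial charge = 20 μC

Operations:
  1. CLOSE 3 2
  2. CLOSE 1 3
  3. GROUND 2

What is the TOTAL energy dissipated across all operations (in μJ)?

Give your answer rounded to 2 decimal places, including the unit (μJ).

Initial: C1(1μF, Q=3μC, V=3.00V), C2(5μF, Q=2μC, V=0.40V), C3(6μF, Q=20μC, V=3.33V)
Op 1: CLOSE 3-2: Q_total=22.00, C_total=11.00, V=2.00; Q3=12.00, Q2=10.00; dissipated=11.733
Op 2: CLOSE 1-3: Q_total=15.00, C_total=7.00, V=2.14; Q1=2.14, Q3=12.86; dissipated=0.429
Op 3: GROUND 2: Q2=0; energy lost=10.000
Total dissipated: 22.162 μJ

Answer: 22.16 μJ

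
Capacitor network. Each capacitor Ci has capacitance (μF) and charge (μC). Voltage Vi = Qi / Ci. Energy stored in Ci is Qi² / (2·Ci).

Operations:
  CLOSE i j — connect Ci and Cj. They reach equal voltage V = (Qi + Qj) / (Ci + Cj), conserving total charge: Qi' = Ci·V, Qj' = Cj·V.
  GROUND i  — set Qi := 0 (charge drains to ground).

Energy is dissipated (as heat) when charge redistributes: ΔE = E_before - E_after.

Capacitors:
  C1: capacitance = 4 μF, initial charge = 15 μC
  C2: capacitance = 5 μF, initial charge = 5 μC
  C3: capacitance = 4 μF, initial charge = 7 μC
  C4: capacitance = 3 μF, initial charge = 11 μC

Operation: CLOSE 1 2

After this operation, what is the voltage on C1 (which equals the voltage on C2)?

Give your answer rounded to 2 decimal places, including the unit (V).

Initial: C1(4μF, Q=15μC, V=3.75V), C2(5μF, Q=5μC, V=1.00V), C3(4μF, Q=7μC, V=1.75V), C4(3μF, Q=11μC, V=3.67V)
Op 1: CLOSE 1-2: Q_total=20.00, C_total=9.00, V=2.22; Q1=8.89, Q2=11.11; dissipated=8.403

Answer: 2.22 V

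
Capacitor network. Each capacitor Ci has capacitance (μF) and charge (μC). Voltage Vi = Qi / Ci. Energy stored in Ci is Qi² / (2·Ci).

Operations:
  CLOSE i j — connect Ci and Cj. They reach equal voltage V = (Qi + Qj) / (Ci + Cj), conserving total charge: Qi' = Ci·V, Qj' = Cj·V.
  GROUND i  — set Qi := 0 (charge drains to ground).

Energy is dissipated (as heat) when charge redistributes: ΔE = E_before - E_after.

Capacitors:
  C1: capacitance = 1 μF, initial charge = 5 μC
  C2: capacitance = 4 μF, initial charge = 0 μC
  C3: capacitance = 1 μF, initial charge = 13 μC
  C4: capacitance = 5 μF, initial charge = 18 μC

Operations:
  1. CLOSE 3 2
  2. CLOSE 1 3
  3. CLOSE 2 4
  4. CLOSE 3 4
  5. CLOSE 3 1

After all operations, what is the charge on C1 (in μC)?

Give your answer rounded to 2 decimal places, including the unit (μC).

Initial: C1(1μF, Q=5μC, V=5.00V), C2(4μF, Q=0μC, V=0.00V), C3(1μF, Q=13μC, V=13.00V), C4(5μF, Q=18μC, V=3.60V)
Op 1: CLOSE 3-2: Q_total=13.00, C_total=5.00, V=2.60; Q3=2.60, Q2=10.40; dissipated=67.600
Op 2: CLOSE 1-3: Q_total=7.60, C_total=2.00, V=3.80; Q1=3.80, Q3=3.80; dissipated=1.440
Op 3: CLOSE 2-4: Q_total=28.40, C_total=9.00, V=3.16; Q2=12.62, Q4=15.78; dissipated=1.111
Op 4: CLOSE 3-4: Q_total=19.58, C_total=6.00, V=3.26; Q3=3.26, Q4=16.31; dissipated=0.173
Op 5: CLOSE 3-1: Q_total=7.06, C_total=2.00, V=3.53; Q3=3.53, Q1=3.53; dissipated=0.072
Final charges: Q1=3.53, Q2=12.62, Q3=3.53, Q4=16.31

Answer: 3.53 μC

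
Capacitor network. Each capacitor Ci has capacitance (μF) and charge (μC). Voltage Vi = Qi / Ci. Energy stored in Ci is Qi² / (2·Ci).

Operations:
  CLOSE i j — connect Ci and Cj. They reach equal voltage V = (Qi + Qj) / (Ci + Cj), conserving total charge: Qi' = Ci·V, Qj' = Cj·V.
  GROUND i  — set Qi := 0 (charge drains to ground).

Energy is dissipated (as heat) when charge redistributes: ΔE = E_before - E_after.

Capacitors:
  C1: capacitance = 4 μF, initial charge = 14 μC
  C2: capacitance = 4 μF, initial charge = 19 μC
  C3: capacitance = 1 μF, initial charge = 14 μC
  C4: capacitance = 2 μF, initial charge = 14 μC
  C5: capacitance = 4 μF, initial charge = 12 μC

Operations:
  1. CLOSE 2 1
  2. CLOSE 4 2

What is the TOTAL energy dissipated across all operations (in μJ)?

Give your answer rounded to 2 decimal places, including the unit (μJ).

Initial: C1(4μF, Q=14μC, V=3.50V), C2(4μF, Q=19μC, V=4.75V), C3(1μF, Q=14μC, V=14.00V), C4(2μF, Q=14μC, V=7.00V), C5(4μF, Q=12μC, V=3.00V)
Op 1: CLOSE 2-1: Q_total=33.00, C_total=8.00, V=4.12; Q2=16.50, Q1=16.50; dissipated=1.562
Op 2: CLOSE 4-2: Q_total=30.50, C_total=6.00, V=5.08; Q4=10.17, Q2=20.33; dissipated=5.510
Total dissipated: 7.073 μJ

Answer: 7.07 μJ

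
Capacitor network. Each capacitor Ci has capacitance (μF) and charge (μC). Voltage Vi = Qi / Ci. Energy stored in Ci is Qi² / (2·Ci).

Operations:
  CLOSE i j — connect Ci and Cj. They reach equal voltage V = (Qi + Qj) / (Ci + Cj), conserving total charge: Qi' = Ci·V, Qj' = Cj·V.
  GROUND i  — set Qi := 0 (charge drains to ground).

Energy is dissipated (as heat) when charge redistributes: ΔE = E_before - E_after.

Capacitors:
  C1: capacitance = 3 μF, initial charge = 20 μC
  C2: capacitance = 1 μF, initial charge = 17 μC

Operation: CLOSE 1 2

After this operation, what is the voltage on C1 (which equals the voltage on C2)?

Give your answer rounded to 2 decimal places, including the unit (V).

Initial: C1(3μF, Q=20μC, V=6.67V), C2(1μF, Q=17μC, V=17.00V)
Op 1: CLOSE 1-2: Q_total=37.00, C_total=4.00, V=9.25; Q1=27.75, Q2=9.25; dissipated=40.042

Answer: 9.25 V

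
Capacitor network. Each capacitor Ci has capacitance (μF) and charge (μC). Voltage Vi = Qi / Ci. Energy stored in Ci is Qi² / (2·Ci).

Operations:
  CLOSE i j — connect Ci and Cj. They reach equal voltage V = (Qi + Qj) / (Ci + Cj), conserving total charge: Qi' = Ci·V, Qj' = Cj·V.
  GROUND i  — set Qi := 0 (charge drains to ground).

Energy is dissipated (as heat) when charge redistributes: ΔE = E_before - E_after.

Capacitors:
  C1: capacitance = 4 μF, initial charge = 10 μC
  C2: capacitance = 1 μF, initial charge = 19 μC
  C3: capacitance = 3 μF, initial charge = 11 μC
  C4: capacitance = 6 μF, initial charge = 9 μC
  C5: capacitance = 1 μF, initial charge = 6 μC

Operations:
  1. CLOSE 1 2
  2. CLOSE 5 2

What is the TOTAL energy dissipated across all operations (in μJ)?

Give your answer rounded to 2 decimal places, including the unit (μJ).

Initial: C1(4μF, Q=10μC, V=2.50V), C2(1μF, Q=19μC, V=19.00V), C3(3μF, Q=11μC, V=3.67V), C4(6μF, Q=9μC, V=1.50V), C5(1μF, Q=6μC, V=6.00V)
Op 1: CLOSE 1-2: Q_total=29.00, C_total=5.00, V=5.80; Q1=23.20, Q2=5.80; dissipated=108.900
Op 2: CLOSE 5-2: Q_total=11.80, C_total=2.00, V=5.90; Q5=5.90, Q2=5.90; dissipated=0.010
Total dissipated: 108.910 μJ

Answer: 108.91 μJ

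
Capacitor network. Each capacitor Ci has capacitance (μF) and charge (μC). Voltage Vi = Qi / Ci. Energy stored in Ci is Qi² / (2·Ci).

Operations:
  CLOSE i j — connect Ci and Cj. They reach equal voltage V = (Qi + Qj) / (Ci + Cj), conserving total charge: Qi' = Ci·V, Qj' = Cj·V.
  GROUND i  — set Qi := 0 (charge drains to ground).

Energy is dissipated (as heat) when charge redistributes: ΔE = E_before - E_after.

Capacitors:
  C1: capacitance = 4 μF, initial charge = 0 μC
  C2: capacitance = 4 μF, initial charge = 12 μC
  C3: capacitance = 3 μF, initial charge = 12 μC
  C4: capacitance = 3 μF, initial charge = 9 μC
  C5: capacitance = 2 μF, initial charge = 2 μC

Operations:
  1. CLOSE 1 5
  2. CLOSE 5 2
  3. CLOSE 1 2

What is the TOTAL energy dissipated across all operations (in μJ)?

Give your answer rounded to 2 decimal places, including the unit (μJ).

Answer: 8.57 μJ

Derivation:
Initial: C1(4μF, Q=0μC, V=0.00V), C2(4μF, Q=12μC, V=3.00V), C3(3μF, Q=12μC, V=4.00V), C4(3μF, Q=9μC, V=3.00V), C5(2μF, Q=2μC, V=1.00V)
Op 1: CLOSE 1-5: Q_total=2.00, C_total=6.00, V=0.33; Q1=1.33, Q5=0.67; dissipated=0.667
Op 2: CLOSE 5-2: Q_total=12.67, C_total=6.00, V=2.11; Q5=4.22, Q2=8.44; dissipated=4.741
Op 3: CLOSE 1-2: Q_total=9.78, C_total=8.00, V=1.22; Q1=4.89, Q2=4.89; dissipated=3.160
Total dissipated: 8.568 μJ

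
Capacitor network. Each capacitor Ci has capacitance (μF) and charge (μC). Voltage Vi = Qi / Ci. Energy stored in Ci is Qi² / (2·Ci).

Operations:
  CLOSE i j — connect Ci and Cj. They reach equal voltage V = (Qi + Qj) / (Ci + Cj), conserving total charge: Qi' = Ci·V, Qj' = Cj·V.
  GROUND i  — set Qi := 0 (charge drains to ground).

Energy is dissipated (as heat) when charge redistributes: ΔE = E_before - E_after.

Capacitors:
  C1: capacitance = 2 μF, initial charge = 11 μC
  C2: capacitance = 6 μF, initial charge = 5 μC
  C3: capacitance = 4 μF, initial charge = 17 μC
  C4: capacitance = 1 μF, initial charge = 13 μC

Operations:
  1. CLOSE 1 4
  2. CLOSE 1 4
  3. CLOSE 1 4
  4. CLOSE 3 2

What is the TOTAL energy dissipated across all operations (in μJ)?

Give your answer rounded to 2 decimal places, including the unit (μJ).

Answer: 32.76 μJ

Derivation:
Initial: C1(2μF, Q=11μC, V=5.50V), C2(6μF, Q=5μC, V=0.83V), C3(4μF, Q=17μC, V=4.25V), C4(1μF, Q=13μC, V=13.00V)
Op 1: CLOSE 1-4: Q_total=24.00, C_total=3.00, V=8.00; Q1=16.00, Q4=8.00; dissipated=18.750
Op 2: CLOSE 1-4: Q_total=24.00, C_total=3.00, V=8.00; Q1=16.00, Q4=8.00; dissipated=0.000
Op 3: CLOSE 1-4: Q_total=24.00, C_total=3.00, V=8.00; Q1=16.00, Q4=8.00; dissipated=0.000
Op 4: CLOSE 3-2: Q_total=22.00, C_total=10.00, V=2.20; Q3=8.80, Q2=13.20; dissipated=14.008
Total dissipated: 32.758 μJ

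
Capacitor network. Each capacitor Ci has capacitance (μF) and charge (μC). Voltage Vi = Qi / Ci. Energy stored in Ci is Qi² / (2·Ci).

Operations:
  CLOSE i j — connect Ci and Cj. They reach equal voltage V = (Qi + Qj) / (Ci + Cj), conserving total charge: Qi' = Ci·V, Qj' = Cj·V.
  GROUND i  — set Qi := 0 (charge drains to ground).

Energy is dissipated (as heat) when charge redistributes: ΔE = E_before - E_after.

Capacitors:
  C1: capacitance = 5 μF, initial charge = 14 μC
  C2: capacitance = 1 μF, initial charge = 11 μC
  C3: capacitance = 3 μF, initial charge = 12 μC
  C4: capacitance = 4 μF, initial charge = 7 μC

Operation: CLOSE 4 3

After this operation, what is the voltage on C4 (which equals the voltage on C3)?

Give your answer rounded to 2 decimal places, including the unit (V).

Answer: 2.71 V

Derivation:
Initial: C1(5μF, Q=14μC, V=2.80V), C2(1μF, Q=11μC, V=11.00V), C3(3μF, Q=12μC, V=4.00V), C4(4μF, Q=7μC, V=1.75V)
Op 1: CLOSE 4-3: Q_total=19.00, C_total=7.00, V=2.71; Q4=10.86, Q3=8.14; dissipated=4.339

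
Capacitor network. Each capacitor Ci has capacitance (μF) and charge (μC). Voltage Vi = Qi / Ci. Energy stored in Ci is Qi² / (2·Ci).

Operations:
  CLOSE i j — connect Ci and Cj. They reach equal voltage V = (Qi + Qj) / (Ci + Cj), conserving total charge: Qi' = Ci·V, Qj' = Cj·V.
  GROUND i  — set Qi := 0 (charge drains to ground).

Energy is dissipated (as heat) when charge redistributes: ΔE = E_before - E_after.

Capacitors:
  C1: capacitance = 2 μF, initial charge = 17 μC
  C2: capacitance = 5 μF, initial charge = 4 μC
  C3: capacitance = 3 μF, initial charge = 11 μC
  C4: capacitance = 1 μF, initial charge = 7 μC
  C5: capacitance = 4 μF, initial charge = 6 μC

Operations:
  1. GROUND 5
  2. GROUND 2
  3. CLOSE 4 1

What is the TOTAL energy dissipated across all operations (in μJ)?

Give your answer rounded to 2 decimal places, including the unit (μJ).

Initial: C1(2μF, Q=17μC, V=8.50V), C2(5μF, Q=4μC, V=0.80V), C3(3μF, Q=11μC, V=3.67V), C4(1μF, Q=7μC, V=7.00V), C5(4μF, Q=6μC, V=1.50V)
Op 1: GROUND 5: Q5=0; energy lost=4.500
Op 2: GROUND 2: Q2=0; energy lost=1.600
Op 3: CLOSE 4-1: Q_total=24.00, C_total=3.00, V=8.00; Q4=8.00, Q1=16.00; dissipated=0.750
Total dissipated: 6.850 μJ

Answer: 6.85 μJ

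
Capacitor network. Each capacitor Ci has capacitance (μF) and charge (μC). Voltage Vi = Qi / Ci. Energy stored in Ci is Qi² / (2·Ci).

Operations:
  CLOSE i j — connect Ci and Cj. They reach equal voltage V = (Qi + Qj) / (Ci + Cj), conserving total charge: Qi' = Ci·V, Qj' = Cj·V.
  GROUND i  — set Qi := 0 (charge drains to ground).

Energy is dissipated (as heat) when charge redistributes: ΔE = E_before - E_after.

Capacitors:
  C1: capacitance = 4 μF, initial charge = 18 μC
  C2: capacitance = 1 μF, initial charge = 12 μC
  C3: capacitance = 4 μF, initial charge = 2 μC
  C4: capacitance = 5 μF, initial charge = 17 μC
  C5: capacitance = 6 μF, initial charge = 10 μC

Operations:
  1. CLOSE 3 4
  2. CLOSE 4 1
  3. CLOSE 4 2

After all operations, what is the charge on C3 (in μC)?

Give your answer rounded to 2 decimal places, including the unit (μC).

Initial: C1(4μF, Q=18μC, V=4.50V), C2(1μF, Q=12μC, V=12.00V), C3(4μF, Q=2μC, V=0.50V), C4(5μF, Q=17μC, V=3.40V), C5(6μF, Q=10μC, V=1.67V)
Op 1: CLOSE 3-4: Q_total=19.00, C_total=9.00, V=2.11; Q3=8.44, Q4=10.56; dissipated=9.344
Op 2: CLOSE 4-1: Q_total=28.56, C_total=9.00, V=3.17; Q4=15.86, Q1=12.69; dissipated=6.341
Op 3: CLOSE 4-2: Q_total=27.86, C_total=6.00, V=4.64; Q4=23.22, Q2=4.64; dissipated=32.466
Final charges: Q1=12.69, Q2=4.64, Q3=8.44, Q4=23.22, Q5=10.00

Answer: 8.44 μC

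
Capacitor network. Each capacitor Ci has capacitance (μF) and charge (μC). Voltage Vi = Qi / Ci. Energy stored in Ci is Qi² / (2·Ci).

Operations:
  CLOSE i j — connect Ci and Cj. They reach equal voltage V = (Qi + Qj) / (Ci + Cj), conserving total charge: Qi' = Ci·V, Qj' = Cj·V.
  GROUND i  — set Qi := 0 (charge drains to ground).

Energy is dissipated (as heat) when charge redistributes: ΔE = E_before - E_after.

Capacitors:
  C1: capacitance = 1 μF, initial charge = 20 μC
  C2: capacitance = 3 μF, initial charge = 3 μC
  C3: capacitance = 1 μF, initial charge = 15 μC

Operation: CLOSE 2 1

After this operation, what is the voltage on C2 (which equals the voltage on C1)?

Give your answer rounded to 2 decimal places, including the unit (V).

Answer: 5.75 V

Derivation:
Initial: C1(1μF, Q=20μC, V=20.00V), C2(3μF, Q=3μC, V=1.00V), C3(1μF, Q=15μC, V=15.00V)
Op 1: CLOSE 2-1: Q_total=23.00, C_total=4.00, V=5.75; Q2=17.25, Q1=5.75; dissipated=135.375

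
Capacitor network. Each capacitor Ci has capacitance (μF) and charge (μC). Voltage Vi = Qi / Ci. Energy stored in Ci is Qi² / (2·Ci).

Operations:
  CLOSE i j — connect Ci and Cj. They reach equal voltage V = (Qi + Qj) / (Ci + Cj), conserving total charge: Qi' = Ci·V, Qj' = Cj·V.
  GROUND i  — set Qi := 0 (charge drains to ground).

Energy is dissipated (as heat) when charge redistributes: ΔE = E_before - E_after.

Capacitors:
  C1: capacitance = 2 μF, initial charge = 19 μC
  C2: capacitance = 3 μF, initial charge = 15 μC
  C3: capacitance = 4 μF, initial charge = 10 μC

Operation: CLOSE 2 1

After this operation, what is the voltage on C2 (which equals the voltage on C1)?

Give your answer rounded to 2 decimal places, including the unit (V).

Initial: C1(2μF, Q=19μC, V=9.50V), C2(3μF, Q=15μC, V=5.00V), C3(4μF, Q=10μC, V=2.50V)
Op 1: CLOSE 2-1: Q_total=34.00, C_total=5.00, V=6.80; Q2=20.40, Q1=13.60; dissipated=12.150

Answer: 6.80 V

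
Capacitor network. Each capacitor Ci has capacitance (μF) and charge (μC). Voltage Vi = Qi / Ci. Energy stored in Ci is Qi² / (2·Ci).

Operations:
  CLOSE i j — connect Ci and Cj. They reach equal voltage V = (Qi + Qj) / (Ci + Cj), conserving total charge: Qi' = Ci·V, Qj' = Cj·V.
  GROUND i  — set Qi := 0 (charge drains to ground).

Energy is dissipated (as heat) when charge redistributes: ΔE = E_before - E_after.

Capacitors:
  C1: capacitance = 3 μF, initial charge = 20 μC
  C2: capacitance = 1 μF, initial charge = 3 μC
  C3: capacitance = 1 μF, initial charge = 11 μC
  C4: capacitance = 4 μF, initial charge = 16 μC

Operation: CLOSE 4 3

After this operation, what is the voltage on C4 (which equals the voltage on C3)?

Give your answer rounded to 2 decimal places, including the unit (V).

Answer: 5.40 V

Derivation:
Initial: C1(3μF, Q=20μC, V=6.67V), C2(1μF, Q=3μC, V=3.00V), C3(1μF, Q=11μC, V=11.00V), C4(4μF, Q=16μC, V=4.00V)
Op 1: CLOSE 4-3: Q_total=27.00, C_total=5.00, V=5.40; Q4=21.60, Q3=5.40; dissipated=19.600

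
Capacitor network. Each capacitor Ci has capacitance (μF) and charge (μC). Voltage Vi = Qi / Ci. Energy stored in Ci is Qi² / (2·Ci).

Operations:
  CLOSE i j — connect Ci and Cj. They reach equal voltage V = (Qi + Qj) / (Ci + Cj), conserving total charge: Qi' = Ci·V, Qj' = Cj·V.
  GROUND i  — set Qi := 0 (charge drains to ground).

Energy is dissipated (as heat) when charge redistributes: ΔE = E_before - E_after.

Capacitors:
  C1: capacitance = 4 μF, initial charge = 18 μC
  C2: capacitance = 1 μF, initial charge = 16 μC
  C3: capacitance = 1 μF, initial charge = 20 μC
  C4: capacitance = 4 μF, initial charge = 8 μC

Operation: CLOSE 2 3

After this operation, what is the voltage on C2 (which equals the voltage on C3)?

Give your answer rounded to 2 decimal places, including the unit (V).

Answer: 18.00 V

Derivation:
Initial: C1(4μF, Q=18μC, V=4.50V), C2(1μF, Q=16μC, V=16.00V), C3(1μF, Q=20μC, V=20.00V), C4(4μF, Q=8μC, V=2.00V)
Op 1: CLOSE 2-3: Q_total=36.00, C_total=2.00, V=18.00; Q2=18.00, Q3=18.00; dissipated=4.000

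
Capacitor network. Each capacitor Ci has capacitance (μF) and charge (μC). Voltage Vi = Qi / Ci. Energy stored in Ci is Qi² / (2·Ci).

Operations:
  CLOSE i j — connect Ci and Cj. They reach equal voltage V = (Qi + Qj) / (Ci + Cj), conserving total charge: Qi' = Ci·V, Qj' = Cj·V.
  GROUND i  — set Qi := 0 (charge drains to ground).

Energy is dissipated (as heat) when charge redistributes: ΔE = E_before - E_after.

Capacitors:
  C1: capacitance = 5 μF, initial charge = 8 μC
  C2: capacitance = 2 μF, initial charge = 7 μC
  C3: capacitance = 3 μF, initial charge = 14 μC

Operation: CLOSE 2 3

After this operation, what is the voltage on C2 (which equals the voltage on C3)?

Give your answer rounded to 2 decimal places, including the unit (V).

Initial: C1(5μF, Q=8μC, V=1.60V), C2(2μF, Q=7μC, V=3.50V), C3(3μF, Q=14μC, V=4.67V)
Op 1: CLOSE 2-3: Q_total=21.00, C_total=5.00, V=4.20; Q2=8.40, Q3=12.60; dissipated=0.817

Answer: 4.20 V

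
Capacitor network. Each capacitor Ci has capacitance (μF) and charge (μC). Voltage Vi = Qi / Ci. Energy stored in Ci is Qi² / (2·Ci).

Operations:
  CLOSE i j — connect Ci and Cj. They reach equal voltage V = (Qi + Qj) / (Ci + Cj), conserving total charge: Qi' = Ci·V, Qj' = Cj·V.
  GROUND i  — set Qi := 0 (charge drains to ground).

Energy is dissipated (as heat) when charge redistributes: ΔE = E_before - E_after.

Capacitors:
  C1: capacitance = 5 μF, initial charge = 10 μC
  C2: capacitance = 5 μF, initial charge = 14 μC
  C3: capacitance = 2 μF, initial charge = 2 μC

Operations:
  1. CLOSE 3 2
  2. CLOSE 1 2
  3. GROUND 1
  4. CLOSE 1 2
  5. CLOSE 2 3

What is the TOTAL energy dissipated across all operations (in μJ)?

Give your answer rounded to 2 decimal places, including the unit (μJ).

Initial: C1(5μF, Q=10μC, V=2.00V), C2(5μF, Q=14μC, V=2.80V), C3(2μF, Q=2μC, V=1.00V)
Op 1: CLOSE 3-2: Q_total=16.00, C_total=7.00, V=2.29; Q3=4.57, Q2=11.43; dissipated=2.314
Op 2: CLOSE 1-2: Q_total=21.43, C_total=10.00, V=2.14; Q1=10.71, Q2=10.71; dissipated=0.102
Op 3: GROUND 1: Q1=0; energy lost=11.480
Op 4: CLOSE 1-2: Q_total=10.71, C_total=10.00, V=1.07; Q1=5.36, Q2=5.36; dissipated=5.740
Op 5: CLOSE 2-3: Q_total=9.93, C_total=7.00, V=1.42; Q2=7.09, Q3=2.84; dissipated=1.053
Total dissipated: 20.689 μJ

Answer: 20.69 μJ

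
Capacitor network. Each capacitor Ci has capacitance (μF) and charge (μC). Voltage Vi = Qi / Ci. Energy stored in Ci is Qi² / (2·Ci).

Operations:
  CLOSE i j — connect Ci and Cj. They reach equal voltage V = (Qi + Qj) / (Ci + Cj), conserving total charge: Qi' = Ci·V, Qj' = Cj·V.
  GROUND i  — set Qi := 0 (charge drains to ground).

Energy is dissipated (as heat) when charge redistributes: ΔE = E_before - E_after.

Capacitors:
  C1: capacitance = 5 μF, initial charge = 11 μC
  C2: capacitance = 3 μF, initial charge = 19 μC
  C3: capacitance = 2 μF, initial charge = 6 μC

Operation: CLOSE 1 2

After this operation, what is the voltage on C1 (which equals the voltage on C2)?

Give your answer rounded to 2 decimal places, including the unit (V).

Answer: 3.75 V

Derivation:
Initial: C1(5μF, Q=11μC, V=2.20V), C2(3μF, Q=19μC, V=6.33V), C3(2μF, Q=6μC, V=3.00V)
Op 1: CLOSE 1-2: Q_total=30.00, C_total=8.00, V=3.75; Q1=18.75, Q2=11.25; dissipated=16.017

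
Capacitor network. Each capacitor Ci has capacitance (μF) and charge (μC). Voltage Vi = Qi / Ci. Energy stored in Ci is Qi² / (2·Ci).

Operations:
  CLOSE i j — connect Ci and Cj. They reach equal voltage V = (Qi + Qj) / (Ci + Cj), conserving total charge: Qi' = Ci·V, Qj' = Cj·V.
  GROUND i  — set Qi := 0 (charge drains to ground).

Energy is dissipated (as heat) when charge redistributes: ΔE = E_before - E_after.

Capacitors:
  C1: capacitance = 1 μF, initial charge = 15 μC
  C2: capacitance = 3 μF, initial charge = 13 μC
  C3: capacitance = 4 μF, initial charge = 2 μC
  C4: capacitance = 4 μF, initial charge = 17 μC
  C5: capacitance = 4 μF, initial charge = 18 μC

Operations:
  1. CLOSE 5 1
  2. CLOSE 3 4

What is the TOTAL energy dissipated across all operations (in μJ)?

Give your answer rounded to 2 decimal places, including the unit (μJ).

Initial: C1(1μF, Q=15μC, V=15.00V), C2(3μF, Q=13μC, V=4.33V), C3(4μF, Q=2μC, V=0.50V), C4(4μF, Q=17μC, V=4.25V), C5(4μF, Q=18μC, V=4.50V)
Op 1: CLOSE 5-1: Q_total=33.00, C_total=5.00, V=6.60; Q5=26.40, Q1=6.60; dissipated=44.100
Op 2: CLOSE 3-4: Q_total=19.00, C_total=8.00, V=2.38; Q3=9.50, Q4=9.50; dissipated=14.062
Total dissipated: 58.163 μJ

Answer: 58.16 μJ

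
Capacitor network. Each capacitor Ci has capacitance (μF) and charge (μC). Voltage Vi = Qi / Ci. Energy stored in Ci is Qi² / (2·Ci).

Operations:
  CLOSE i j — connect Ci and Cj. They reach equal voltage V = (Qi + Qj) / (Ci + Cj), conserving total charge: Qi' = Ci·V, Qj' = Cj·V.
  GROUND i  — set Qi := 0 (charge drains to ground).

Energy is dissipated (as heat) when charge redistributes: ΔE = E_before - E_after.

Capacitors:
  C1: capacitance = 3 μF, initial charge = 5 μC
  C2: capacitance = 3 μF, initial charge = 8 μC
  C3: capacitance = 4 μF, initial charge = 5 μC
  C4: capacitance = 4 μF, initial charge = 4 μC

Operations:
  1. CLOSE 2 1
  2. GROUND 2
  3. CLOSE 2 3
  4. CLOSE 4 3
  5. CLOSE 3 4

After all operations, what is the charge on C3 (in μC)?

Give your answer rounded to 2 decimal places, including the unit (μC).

Initial: C1(3μF, Q=5μC, V=1.67V), C2(3μF, Q=8μC, V=2.67V), C3(4μF, Q=5μC, V=1.25V), C4(4μF, Q=4μC, V=1.00V)
Op 1: CLOSE 2-1: Q_total=13.00, C_total=6.00, V=2.17; Q2=6.50, Q1=6.50; dissipated=0.750
Op 2: GROUND 2: Q2=0; energy lost=7.042
Op 3: CLOSE 2-3: Q_total=5.00, C_total=7.00, V=0.71; Q2=2.14, Q3=2.86; dissipated=1.339
Op 4: CLOSE 4-3: Q_total=6.86, C_total=8.00, V=0.86; Q4=3.43, Q3=3.43; dissipated=0.082
Op 5: CLOSE 3-4: Q_total=6.86, C_total=8.00, V=0.86; Q3=3.43, Q4=3.43; dissipated=0.000
Final charges: Q1=6.50, Q2=2.14, Q3=3.43, Q4=3.43

Answer: 3.43 μC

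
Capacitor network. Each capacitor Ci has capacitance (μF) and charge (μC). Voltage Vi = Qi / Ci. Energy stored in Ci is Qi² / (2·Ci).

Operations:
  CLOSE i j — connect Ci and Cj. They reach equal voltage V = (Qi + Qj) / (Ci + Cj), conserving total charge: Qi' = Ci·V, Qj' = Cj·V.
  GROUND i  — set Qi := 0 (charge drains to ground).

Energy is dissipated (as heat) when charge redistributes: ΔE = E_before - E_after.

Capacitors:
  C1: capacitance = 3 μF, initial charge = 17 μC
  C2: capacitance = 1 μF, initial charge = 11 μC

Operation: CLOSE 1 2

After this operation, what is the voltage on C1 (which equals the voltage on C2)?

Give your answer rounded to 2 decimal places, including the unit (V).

Initial: C1(3μF, Q=17μC, V=5.67V), C2(1μF, Q=11μC, V=11.00V)
Op 1: CLOSE 1-2: Q_total=28.00, C_total=4.00, V=7.00; Q1=21.00, Q2=7.00; dissipated=10.667

Answer: 7.00 V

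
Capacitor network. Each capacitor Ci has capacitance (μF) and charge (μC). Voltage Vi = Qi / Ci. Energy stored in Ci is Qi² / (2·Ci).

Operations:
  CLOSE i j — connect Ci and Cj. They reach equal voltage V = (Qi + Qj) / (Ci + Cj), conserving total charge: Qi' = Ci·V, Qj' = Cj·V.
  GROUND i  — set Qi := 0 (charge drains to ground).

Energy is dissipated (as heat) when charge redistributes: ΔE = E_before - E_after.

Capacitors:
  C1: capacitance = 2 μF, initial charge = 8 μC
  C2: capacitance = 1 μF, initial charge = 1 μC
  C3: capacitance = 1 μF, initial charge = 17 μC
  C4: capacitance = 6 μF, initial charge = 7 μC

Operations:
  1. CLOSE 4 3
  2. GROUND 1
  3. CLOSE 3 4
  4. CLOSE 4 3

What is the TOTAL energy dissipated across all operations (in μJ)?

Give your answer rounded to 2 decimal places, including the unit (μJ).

Initial: C1(2μF, Q=8μC, V=4.00V), C2(1μF, Q=1μC, V=1.00V), C3(1μF, Q=17μC, V=17.00V), C4(6μF, Q=7μC, V=1.17V)
Op 1: CLOSE 4-3: Q_total=24.00, C_total=7.00, V=3.43; Q4=20.57, Q3=3.43; dissipated=107.440
Op 2: GROUND 1: Q1=0; energy lost=16.000
Op 3: CLOSE 3-4: Q_total=24.00, C_total=7.00, V=3.43; Q3=3.43, Q4=20.57; dissipated=0.000
Op 4: CLOSE 4-3: Q_total=24.00, C_total=7.00, V=3.43; Q4=20.57, Q3=3.43; dissipated=0.000
Total dissipated: 123.440 μJ

Answer: 123.44 μJ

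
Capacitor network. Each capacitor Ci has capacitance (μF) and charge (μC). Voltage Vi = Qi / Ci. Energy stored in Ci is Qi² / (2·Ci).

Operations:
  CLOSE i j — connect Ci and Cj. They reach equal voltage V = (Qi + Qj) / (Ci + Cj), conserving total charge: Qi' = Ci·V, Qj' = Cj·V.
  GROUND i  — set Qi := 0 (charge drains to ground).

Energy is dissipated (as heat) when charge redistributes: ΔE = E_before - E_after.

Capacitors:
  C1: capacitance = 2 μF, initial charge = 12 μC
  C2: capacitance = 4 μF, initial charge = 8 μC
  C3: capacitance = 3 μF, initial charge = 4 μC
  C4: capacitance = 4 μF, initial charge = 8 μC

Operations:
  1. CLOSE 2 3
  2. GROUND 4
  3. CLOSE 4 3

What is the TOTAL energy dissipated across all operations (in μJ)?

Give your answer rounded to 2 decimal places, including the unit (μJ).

Answer: 10.90 μJ

Derivation:
Initial: C1(2μF, Q=12μC, V=6.00V), C2(4μF, Q=8μC, V=2.00V), C3(3μF, Q=4μC, V=1.33V), C4(4μF, Q=8μC, V=2.00V)
Op 1: CLOSE 2-3: Q_total=12.00, C_total=7.00, V=1.71; Q2=6.86, Q3=5.14; dissipated=0.381
Op 2: GROUND 4: Q4=0; energy lost=8.000
Op 3: CLOSE 4-3: Q_total=5.14, C_total=7.00, V=0.73; Q4=2.94, Q3=2.20; dissipated=2.519
Total dissipated: 10.900 μJ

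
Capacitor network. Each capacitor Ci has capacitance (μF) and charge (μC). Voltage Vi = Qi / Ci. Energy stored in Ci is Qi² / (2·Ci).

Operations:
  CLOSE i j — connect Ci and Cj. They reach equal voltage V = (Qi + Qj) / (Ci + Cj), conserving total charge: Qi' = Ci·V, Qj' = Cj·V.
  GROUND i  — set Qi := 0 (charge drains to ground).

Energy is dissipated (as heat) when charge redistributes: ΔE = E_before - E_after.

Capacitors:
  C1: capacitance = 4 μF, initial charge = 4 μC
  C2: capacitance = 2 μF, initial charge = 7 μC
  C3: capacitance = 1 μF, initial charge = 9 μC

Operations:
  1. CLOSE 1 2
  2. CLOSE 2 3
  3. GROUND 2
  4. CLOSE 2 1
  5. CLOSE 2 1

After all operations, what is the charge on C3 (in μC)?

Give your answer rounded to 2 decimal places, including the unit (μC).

Answer: 4.22 μC

Derivation:
Initial: C1(4μF, Q=4μC, V=1.00V), C2(2μF, Q=7μC, V=3.50V), C3(1μF, Q=9μC, V=9.00V)
Op 1: CLOSE 1-2: Q_total=11.00, C_total=6.00, V=1.83; Q1=7.33, Q2=3.67; dissipated=4.167
Op 2: CLOSE 2-3: Q_total=12.67, C_total=3.00, V=4.22; Q2=8.44, Q3=4.22; dissipated=17.120
Op 3: GROUND 2: Q2=0; energy lost=17.827
Op 4: CLOSE 2-1: Q_total=7.33, C_total=6.00, V=1.22; Q2=2.44, Q1=4.89; dissipated=2.241
Op 5: CLOSE 2-1: Q_total=7.33, C_total=6.00, V=1.22; Q2=2.44, Q1=4.89; dissipated=0.000
Final charges: Q1=4.89, Q2=2.44, Q3=4.22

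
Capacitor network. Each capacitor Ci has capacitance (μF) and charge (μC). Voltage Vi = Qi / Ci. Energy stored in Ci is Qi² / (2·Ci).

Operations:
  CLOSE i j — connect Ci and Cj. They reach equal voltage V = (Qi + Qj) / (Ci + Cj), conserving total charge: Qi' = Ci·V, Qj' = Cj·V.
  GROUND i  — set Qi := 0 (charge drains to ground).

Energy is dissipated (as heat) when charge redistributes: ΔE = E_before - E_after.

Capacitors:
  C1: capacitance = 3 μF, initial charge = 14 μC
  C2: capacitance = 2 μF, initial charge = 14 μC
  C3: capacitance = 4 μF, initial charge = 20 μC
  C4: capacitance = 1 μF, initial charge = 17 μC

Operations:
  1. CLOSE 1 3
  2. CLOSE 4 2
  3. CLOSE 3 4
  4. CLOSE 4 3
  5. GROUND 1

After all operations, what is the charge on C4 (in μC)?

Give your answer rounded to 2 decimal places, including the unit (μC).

Initial: C1(3μF, Q=14μC, V=4.67V), C2(2μF, Q=14μC, V=7.00V), C3(4μF, Q=20μC, V=5.00V), C4(1μF, Q=17μC, V=17.00V)
Op 1: CLOSE 1-3: Q_total=34.00, C_total=7.00, V=4.86; Q1=14.57, Q3=19.43; dissipated=0.095
Op 2: CLOSE 4-2: Q_total=31.00, C_total=3.00, V=10.33; Q4=10.33, Q2=20.67; dissipated=33.333
Op 3: CLOSE 3-4: Q_total=29.76, C_total=5.00, V=5.95; Q3=23.81, Q4=5.95; dissipated=11.995
Op 4: CLOSE 4-3: Q_total=29.76, C_total=5.00, V=5.95; Q4=5.95, Q3=23.81; dissipated=0.000
Op 5: GROUND 1: Q1=0; energy lost=35.388
Final charges: Q1=0.00, Q2=20.67, Q3=23.81, Q4=5.95

Answer: 5.95 μC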